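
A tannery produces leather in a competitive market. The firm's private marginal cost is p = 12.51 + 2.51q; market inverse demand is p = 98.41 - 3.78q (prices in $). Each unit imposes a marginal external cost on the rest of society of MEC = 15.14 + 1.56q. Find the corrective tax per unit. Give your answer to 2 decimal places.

Social marginal cost = private MC + MEC = 27.65 + 4.07q.
Set SMC = demand: 27.65 + 4.07q = 98.41 - 3.78q → q* = 9.0140.
The Pigouvian tax equals MEC at q*: 15.14 + 1.56×9.0140 = 29.2018.

tax = $29.20 per unit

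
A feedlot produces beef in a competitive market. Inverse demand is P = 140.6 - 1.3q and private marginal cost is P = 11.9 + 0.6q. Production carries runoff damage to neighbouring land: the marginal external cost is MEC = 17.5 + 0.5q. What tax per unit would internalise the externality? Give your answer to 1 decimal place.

tax = 40.7 per unit

Social marginal cost = private MC + MEC = 29.4 + 1.1q.
Set SMC = demand: 29.4 + 1.1q = 140.6 - 1.3q → q* = 46.3333.
The Pigouvian tax equals MEC at q*: 17.5 + 0.5×46.3333 = 40.6667.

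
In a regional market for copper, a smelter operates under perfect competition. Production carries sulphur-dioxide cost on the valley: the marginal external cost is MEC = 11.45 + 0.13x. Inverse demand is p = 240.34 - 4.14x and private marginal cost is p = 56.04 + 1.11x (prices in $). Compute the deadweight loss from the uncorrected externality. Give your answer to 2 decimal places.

DWL = $23.83

Market equilibrium (private): 56.04 + 1.11x = 240.34 - 4.14x → x_m = 35.1048.
Social marginal cost = private MC + MEC = 67.49 + 1.24x.
Set SMC = demand: 67.49 + 1.24x = 240.34 - 4.14x → x* = 32.1283.
Between x* and x_m the wedge SMC − demand runs linearly from 0 to MEC(x_m), so the loss is a triangle.
DWL = ½ × 2.9765 × 16.0136 = 23.8322.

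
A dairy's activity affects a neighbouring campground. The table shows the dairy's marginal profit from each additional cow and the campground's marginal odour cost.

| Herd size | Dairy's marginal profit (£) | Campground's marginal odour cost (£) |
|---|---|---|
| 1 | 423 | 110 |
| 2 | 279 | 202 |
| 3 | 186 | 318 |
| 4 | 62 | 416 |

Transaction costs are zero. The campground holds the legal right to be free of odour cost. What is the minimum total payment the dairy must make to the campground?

Efficient level: marginal profit ≥ marginal odour cost through level 2, so k* = 2.
With the campground holding the right, the dairy must at least compensate total damage at k*: 110 + 202 = 312.

£312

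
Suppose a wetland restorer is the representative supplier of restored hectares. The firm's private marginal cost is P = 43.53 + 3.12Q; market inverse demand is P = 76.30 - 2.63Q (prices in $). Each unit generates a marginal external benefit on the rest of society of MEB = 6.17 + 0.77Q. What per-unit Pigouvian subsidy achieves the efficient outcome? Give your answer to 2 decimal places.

subsidy = $12.19 per unit

Social marginal cost = private MC − MEB = 37.36 + 2.35Q.
Set SMC = demand: 37.36 + 2.35Q = 76.30 - 2.63Q → Q* = 7.8193.
The Pigouvian subsidy equals MEB at Q*: 6.17 + 0.77×7.8193 = 12.1909.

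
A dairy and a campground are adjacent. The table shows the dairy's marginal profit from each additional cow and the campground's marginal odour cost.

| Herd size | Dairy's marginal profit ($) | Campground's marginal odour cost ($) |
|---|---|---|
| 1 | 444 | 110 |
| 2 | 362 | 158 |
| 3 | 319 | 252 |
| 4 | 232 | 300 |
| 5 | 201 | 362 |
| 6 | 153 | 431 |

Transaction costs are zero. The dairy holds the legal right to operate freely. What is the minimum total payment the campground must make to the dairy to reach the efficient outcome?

Left alone the dairy would choose level 6 (marginal profit stays positive).
Efficient level: k* = 3 (marginal profit ≥ marginal odour cost through 3).
The campground must at least cover the dairy's forgone profit from cutting 6→3: 232 + 201 + 153 = 586.

$586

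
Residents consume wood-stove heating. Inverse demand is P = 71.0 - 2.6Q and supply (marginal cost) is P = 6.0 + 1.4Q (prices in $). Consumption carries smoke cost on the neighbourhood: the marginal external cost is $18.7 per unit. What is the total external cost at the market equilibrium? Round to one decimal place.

Market equilibrium (private): 6.0 + 1.4Q = 71.0 - 2.6Q → Q_m = 16.2500.
Total external cost = MEC × Q_m = 18.7 × 16.2500 = 303.8750.

$303.9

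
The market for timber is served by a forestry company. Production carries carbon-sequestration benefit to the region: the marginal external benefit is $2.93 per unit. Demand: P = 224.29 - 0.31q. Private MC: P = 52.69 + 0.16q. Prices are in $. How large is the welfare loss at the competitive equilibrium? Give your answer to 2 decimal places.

DWL = $9.13

Market equilibrium (private): 52.69 + 0.16q = 224.29 - 0.31q → q_m = 365.1064.
Social marginal cost = private MC − MEB = 49.76 + 0.16q.
Set SMC = demand: 49.76 + 0.16q = 224.29 - 0.31q → q* = 371.3404.
Between q* and q_m the wedge demand − SMC runs linearly from 0 to MEB(q_m), so the loss is a triangle.
DWL = ½ × 6.2340 × 2.9300 = 9.1328.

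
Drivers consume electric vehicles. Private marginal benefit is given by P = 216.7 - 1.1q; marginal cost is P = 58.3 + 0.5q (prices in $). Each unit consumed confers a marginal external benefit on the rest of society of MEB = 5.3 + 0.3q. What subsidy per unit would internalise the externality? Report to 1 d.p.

subsidy = $43.1 per unit

Social marginal benefit = demand + MEB = 222.0 - 0.8q.
Set SMB = MC: 222.0 - 0.8q = 58.3 + 0.5q → q* = 125.9231.
The Pigouvian subsidy equals MEB at q*: 5.3 + 0.3×125.9231 = 43.0769.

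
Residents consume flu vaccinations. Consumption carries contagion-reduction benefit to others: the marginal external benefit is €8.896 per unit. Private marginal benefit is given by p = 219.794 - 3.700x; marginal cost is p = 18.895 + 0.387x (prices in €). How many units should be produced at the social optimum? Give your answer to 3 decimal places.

x* = 51.332

Social marginal benefit = demand + MEB = 228.690 - 3.700x.
Set SMB = MC: 228.690 - 3.700x = 18.895 + 0.387x → x* = 51.3323.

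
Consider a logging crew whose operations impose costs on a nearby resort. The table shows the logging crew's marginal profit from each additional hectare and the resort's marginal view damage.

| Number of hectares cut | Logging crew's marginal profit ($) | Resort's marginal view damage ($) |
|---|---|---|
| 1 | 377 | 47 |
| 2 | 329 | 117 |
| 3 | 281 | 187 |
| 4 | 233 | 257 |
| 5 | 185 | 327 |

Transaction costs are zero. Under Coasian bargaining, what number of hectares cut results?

3

Bargaining reaches the level where marginal profit last exceeds marginal view damage.
That holds through level 3 (281 ≥ 187) but not at 4 (233 < 257).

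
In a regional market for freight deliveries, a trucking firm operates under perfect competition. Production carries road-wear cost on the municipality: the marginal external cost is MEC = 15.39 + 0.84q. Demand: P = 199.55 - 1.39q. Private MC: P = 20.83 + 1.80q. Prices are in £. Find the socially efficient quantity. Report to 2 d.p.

q* = 40.53

Social marginal cost = private MC + MEC = 36.22 + 2.64q.
Set SMC = demand: 36.22 + 2.64q = 199.55 - 1.39q → q* = 40.5285.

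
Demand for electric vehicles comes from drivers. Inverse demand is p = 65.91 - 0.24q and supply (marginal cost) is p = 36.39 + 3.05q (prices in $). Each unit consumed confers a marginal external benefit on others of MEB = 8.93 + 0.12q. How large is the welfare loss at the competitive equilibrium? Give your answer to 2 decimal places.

DWL = $15.79

Market equilibrium (private): 36.39 + 3.05q = 65.91 - 0.24q → q_m = 8.9726.
Social marginal benefit = demand + MEB = 74.84 - 0.12q.
Set SMB = MC: 74.84 - 0.12q = 36.39 + 3.05q → q* = 12.1293.
Between q* and q_m the wedge SMB − MC runs linearly from 0 to MEB(q_m), so the loss is a triangle.
DWL = ½ × 3.1567 × 10.0067 = 15.7941.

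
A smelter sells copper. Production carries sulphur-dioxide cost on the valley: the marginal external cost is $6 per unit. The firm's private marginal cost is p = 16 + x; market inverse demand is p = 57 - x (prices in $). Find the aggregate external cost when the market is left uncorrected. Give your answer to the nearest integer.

$123

Market equilibrium (private): 16 + x = 57 - x → x_m = 20.5000.
Total external cost = MEC × x_m = 6 × 20.5000 = 123.0000.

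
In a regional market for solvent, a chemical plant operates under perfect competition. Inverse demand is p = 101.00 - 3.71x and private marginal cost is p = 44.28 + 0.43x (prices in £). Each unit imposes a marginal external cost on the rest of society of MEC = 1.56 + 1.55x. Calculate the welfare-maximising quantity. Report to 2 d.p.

Social marginal cost = private MC + MEC = 45.84 + 1.98x.
Set SMC = demand: 45.84 + 1.98x = 101.00 - 3.71x → x* = 9.6942.

x* = 9.69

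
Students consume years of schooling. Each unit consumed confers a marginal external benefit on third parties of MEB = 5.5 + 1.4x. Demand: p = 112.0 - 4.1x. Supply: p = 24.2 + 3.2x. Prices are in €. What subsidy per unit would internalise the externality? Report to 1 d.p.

subsidy = €27.6 per unit

Social marginal benefit = demand + MEB = 117.5 - 2.7x.
Set SMB = MC: 117.5 - 2.7x = 24.2 + 3.2x → x* = 15.8136.
The Pigouvian subsidy equals MEB at x*: 5.5 + 1.4×15.8136 = 27.6390.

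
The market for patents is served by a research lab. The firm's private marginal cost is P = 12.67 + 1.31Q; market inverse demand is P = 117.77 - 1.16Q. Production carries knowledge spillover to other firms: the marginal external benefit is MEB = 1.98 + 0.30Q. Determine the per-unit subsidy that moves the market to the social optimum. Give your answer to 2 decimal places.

Social marginal cost = private MC − MEB = 10.69 + 1.01Q.
Set SMC = demand: 10.69 + 1.01Q = 117.77 - 1.16Q → Q* = 49.3456.
The Pigouvian subsidy equals MEB at Q*: 1.98 + 0.30×49.3456 = 16.7837.

subsidy = 16.78 per unit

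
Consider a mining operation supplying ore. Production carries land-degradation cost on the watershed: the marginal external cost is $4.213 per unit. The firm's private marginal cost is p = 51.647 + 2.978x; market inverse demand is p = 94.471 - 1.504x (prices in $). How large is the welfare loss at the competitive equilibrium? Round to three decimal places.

Market equilibrium (private): 51.647 + 2.978x = 94.471 - 1.504x → x_m = 9.5547.
Social marginal cost = private MC + MEC = 55.860 + 2.978x.
Set SMC = demand: 55.860 + 2.978x = 94.471 - 1.504x → x* = 8.6147.
The loss is the area between SMC and demand from x* to x_m; with linear curves that's a triangle of height MEC(x_m).
DWL = ½ × 0.9400 × 4.2130 = 1.9801.

DWL = $1.980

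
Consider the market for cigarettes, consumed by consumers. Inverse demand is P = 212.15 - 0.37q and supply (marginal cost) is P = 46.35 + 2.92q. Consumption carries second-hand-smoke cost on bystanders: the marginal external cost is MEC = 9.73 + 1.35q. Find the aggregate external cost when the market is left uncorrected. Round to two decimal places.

2204.62

Market equilibrium (private): 46.35 + 2.92q = 212.15 - 0.37q → q_m = 50.3951.
Total external cost = ∫₀^{q_m} (9.73 + 1.35q) dq = 9.73×50.3951 + ½×1.35×50.3951² = 2204.6189.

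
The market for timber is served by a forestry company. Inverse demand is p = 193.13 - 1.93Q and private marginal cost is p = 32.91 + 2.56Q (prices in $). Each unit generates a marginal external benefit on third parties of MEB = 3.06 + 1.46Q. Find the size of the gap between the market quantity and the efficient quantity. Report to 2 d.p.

18.20 units

Market equilibrium (private): 32.91 + 2.56Q = 193.13 - 1.93Q → Q_m = 35.6837.
Social marginal cost = private MC − MEB = 29.85 + 1.10Q.
Set SMC = demand: 29.85 + 1.10Q = 193.13 - 1.93Q → Q* = 53.8878.
Gap = |35.6837 − 53.8878| = 18.2041.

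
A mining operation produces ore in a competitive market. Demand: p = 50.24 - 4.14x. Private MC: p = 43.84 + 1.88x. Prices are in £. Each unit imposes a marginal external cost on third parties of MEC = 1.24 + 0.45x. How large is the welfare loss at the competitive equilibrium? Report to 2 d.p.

Market equilibrium (private): 43.84 + 1.88x = 50.24 - 4.14x → x_m = 1.0631.
Social marginal cost = private MC + MEC = 45.08 + 2.33x.
Set SMC = demand: 45.08 + 2.33x = 50.24 - 4.14x → x* = 0.7975.
Height of the DWL triangle at x_m is SMC(x_m) − demand(x_m) = MEC(x_m) = 1.7184.
DWL = ½ × 0.2656 × 1.7184 = 0.2282.

DWL = £0.23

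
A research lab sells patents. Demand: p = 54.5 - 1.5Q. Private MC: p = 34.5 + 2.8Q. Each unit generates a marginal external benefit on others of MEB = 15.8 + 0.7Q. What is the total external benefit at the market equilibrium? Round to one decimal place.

Market equilibrium (private): 34.5 + 2.8Q = 54.5 - 1.5Q → Q_m = 4.6512.
Total external benefit = ∫₀^{Q_m} (15.8 + 0.7Q) dQ = 15.8×4.6512 + ½×0.7×4.6512² = 81.0607.

81.1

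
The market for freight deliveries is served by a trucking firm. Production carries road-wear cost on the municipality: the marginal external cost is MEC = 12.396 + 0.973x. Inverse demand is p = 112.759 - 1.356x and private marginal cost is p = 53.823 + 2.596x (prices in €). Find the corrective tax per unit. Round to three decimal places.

tax = €21.591 per unit

Social marginal cost = private MC + MEC = 66.219 + 3.569x.
Set SMC = demand: 66.219 + 3.569x = 112.759 - 1.356x → x* = 9.4497.
The Pigouvian tax equals MEC at x*: 12.396 + 0.973×9.4497 = 21.5906.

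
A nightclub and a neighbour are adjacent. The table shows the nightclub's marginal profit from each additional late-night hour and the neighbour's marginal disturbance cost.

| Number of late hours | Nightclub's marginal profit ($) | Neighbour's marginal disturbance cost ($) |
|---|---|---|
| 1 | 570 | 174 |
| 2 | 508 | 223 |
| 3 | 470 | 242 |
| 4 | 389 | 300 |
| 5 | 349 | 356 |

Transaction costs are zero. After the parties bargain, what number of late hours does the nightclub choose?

Bargaining reaches the level where marginal profit last exceeds marginal disturbance cost.
That holds through level 4 (389 ≥ 300) but not at 5 (349 < 356).

4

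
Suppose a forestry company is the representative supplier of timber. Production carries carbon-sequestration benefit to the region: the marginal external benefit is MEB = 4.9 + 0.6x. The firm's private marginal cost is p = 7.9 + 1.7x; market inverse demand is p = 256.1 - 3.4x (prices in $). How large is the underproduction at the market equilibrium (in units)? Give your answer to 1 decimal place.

Market equilibrium (private): 7.9 + 1.7x = 256.1 - 3.4x → x_m = 48.6667.
Social marginal cost = private MC − MEB = 3.0 + 1.1x.
Set SMC = demand: 3.0 + 1.1x = 256.1 - 3.4x → x* = 56.2444.
Gap = |48.6667 − 56.2444| = 7.5777.

7.6 units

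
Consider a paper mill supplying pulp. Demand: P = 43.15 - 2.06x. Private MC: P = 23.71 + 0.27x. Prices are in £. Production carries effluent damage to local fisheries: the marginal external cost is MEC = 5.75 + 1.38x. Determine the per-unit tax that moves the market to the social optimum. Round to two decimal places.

tax = £10.84 per unit

Social marginal cost = private MC + MEC = 29.46 + 1.65x.
Set SMC = demand: 29.46 + 1.65x = 43.15 - 2.06x → x* = 3.6900.
The Pigouvian tax equals MEC at x*: 5.75 + 1.38×3.6900 = 10.8422.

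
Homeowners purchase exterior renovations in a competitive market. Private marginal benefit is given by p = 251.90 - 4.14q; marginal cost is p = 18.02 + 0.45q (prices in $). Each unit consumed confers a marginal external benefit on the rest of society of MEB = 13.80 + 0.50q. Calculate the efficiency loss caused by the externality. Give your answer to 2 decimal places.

Market equilibrium (private): 18.02 + 0.45q = 251.90 - 4.14q → q_m = 50.9542.
Social marginal benefit = demand + MEB = 265.70 - 3.64q.
Set SMB = MC: 265.70 - 3.64q = 18.02 + 0.45q → q* = 60.5575.
Between q* and q_m the wedge SMB − MC runs linearly from 0 to MEB(q_m), so the loss is a triangle.
DWL = ½ × 9.6033 × 39.2771 = 188.5949.

DWL = $188.59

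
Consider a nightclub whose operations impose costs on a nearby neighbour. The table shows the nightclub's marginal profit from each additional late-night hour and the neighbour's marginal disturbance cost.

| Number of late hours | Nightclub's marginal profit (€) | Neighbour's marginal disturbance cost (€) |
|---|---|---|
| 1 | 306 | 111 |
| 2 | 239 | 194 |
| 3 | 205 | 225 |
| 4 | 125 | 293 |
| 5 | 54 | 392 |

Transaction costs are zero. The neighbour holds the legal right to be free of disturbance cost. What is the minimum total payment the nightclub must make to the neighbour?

€305

Efficient level: marginal profit ≥ marginal disturbance cost through level 2, so k* = 2.
With the neighbour holding the right, the nightclub must at least compensate total damage at k*: 111 + 194 = 305.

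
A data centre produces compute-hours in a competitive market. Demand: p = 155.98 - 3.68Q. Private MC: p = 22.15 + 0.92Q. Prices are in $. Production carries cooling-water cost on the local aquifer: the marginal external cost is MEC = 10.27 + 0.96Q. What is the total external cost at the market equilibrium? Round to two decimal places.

$705.08

Market equilibrium (private): 22.15 + 0.92Q = 155.98 - 3.68Q → Q_m = 29.0935.
Total external cost = ∫₀^{Q_m} (10.27 + 0.96Q) dQ = 10.27×29.0935 + ½×0.96×29.0935² = 705.0775.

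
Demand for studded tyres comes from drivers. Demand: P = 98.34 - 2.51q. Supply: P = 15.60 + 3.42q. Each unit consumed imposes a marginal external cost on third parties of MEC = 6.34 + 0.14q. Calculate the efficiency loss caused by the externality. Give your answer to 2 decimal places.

DWL = 5.67

Market equilibrium (private): 15.60 + 3.42q = 98.34 - 2.51q → q_m = 13.9528.
Social marginal benefit = demand − MEC = 92.00 - 2.65q.
Set SMB = MC: 92.00 - 2.65q = 15.60 + 3.42q → q* = 12.5865.
The welfare-loss triangle has base |q_m − q*| and height MEC(q_m) (the vertical gap between SMB and MC is zero at q* and MEC at q_m).
DWL = ½ × 1.3663 × 8.2934 = 5.6656.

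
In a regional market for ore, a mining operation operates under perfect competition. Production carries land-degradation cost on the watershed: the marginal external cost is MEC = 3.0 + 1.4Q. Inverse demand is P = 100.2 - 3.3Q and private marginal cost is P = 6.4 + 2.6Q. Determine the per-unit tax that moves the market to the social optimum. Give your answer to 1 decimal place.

tax = 20.4 per unit

Social marginal cost = private MC + MEC = 9.4 + 4.0Q.
Set SMC = demand: 9.4 + 4.0Q = 100.2 - 3.3Q → Q* = 12.4384.
The Pigouvian tax equals MEC at Q*: 3.0 + 1.4×12.4384 = 20.4138.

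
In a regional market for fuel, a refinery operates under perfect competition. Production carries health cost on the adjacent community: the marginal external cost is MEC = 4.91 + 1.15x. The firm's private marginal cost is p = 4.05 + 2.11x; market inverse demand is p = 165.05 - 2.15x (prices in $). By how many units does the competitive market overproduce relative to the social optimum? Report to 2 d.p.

Market equilibrium (private): 4.05 + 2.11x = 165.05 - 2.15x → x_m = 37.7934.
Social marginal cost = private MC + MEC = 8.96 + 3.26x.
Set SMC = demand: 8.96 + 3.26x = 165.05 - 2.15x → x* = 28.8521.
Gap = |37.7934 − 28.8521| = 8.9413.

8.94 units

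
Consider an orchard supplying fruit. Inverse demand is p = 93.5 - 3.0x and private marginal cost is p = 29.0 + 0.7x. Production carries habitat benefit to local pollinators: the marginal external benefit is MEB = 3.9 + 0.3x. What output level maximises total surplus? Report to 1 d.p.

Social marginal cost = private MC − MEB = 25.1 + 0.4x.
Set SMC = demand: 25.1 + 0.4x = 93.5 - 3.0x → x* = 20.1176.

x* = 20.1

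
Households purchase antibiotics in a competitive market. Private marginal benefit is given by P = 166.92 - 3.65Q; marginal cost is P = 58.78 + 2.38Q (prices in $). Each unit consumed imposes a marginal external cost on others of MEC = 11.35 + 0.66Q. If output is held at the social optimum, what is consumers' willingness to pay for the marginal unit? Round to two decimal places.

P = $114.11

Social marginal benefit = demand − MEC = 155.57 - 4.31Q.
Set SMB = MC: 155.57 - 4.31Q = 58.78 + 2.38Q → Q* = 14.4679.
Consumer price on the demand curve at Q*: 166.92 − 3.65×14.4679 = 114.1122.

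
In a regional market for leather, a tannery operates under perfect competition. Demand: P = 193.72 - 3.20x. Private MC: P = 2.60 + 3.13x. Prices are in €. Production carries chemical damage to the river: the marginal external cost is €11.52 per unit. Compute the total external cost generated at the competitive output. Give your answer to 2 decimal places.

Market equilibrium (private): 2.60 + 3.13x = 193.72 - 3.20x → x_m = 30.1927.
Total external cost = MEC × x_m = 11.52 × 30.1927 = 347.8199.

€347.82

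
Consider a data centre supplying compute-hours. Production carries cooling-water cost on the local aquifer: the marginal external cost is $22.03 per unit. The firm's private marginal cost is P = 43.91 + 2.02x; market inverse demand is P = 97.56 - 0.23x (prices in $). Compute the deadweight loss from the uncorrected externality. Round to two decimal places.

Market equilibrium (private): 43.91 + 2.02x = 97.56 - 0.23x → x_m = 23.8444.
Social marginal cost = private MC + MEC = 65.94 + 2.02x.
Set SMC = demand: 65.94 + 2.02x = 97.56 - 0.23x → x* = 14.0533.
The loss is the area between SMC and demand from x* to x_m; with linear curves that's a triangle of height MEC(x_m).
DWL = ½ × 9.7911 × 22.0300 = 107.8490.

DWL = $107.85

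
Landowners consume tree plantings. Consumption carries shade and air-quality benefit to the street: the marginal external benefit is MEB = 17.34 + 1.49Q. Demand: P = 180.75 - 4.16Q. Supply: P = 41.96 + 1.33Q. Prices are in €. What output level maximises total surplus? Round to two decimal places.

Q* = 39.03

Social marginal benefit = demand + MEB = 198.09 - 2.67Q.
Set SMB = MC: 198.09 - 2.67Q = 41.96 + 1.33Q → Q* = 39.0325.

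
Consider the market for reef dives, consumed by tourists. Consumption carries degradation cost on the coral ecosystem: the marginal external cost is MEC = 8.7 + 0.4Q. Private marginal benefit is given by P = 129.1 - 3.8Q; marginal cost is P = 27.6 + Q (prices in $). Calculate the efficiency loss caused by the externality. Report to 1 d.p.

Market equilibrium (private): 27.6 + Q = 129.1 - 3.8Q → Q_m = 21.1458.
Social marginal benefit = demand − MEC = 120.4 - 4.2Q.
Set SMB = MC: 120.4 - 4.2Q = 27.6 + Q → Q* = 17.8462.
Between Q* and Q_m the wedge MC − SMB runs linearly from 0 to MEC(Q_m), so the loss is a triangle.
DWL = ½ × 3.2996 × 17.1583 = 28.3078.

DWL = $28.3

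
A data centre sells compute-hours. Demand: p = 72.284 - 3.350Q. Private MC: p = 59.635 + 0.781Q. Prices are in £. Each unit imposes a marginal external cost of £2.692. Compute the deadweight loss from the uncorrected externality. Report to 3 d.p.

DWL = £0.877

Market equilibrium (private): 59.635 + 0.781Q = 72.284 - 3.350Q → Q_m = 3.0620.
Social marginal cost = private MC + MEC = 62.327 + 0.781Q.
Set SMC = demand: 62.327 + 0.781Q = 72.284 - 3.350Q → Q* = 2.4103.
The loss is the area between SMC and demand from Q* to Q_m; with linear curves that's a triangle of height MEC(Q_m).
DWL = ½ × 0.6517 × 2.6920 = 0.8772.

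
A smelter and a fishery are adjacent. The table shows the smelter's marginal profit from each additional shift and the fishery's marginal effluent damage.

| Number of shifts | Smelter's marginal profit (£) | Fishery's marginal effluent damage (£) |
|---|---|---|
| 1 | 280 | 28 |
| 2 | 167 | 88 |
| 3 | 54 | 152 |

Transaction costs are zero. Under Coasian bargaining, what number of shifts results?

Bargaining reaches the level where marginal profit last exceeds marginal effluent damage.
That holds through level 2 (167 ≥ 88) but not at 3 (54 < 152).

2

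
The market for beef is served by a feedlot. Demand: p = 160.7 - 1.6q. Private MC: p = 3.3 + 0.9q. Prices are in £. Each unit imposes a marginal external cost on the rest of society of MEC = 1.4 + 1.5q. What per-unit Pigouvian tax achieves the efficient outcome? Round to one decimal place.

Social marginal cost = private MC + MEC = 4.7 + 2.4q.
Set SMC = demand: 4.7 + 2.4q = 160.7 - 1.6q → q* = 39.0000.
The Pigouvian tax equals MEC at q*: 1.4 + 1.5×39.0000 = 59.9000.

tax = £59.9 per unit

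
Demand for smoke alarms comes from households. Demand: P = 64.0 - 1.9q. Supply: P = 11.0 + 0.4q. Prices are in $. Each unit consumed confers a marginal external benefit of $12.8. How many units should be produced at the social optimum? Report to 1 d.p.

q* = 28.6

Social marginal benefit = demand + MEB = 76.8 - 1.9q.
Set SMB = MC: 76.8 - 1.9q = 11.0 + 0.4q → q* = 28.6087.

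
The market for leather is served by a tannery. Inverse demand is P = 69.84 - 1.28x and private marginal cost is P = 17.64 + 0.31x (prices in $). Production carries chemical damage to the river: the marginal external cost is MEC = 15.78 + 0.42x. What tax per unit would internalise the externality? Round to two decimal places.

tax = $23.39 per unit

Social marginal cost = private MC + MEC = 33.42 + 0.73x.
Set SMC = demand: 33.42 + 0.73x = 69.84 - 1.28x → x* = 18.1194.
The Pigouvian tax equals MEC at x*: 15.78 + 0.42×18.1194 = 23.3901.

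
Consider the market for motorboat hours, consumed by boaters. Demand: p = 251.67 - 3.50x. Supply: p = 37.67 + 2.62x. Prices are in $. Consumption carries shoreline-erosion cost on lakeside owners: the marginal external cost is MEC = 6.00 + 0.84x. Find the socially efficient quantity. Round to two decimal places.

Social marginal benefit = demand − MEC = 245.67 - 4.34x.
Set SMB = MC: 245.67 - 4.34x = 37.67 + 2.62x → x* = 29.8851.

x* = 29.89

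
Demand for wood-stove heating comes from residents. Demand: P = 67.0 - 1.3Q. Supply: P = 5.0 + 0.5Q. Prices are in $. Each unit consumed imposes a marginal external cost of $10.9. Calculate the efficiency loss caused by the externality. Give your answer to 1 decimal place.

DWL = $33.0

Market equilibrium (private): 5.0 + 0.5Q = 67.0 - 1.3Q → Q_m = 34.4444.
Social marginal benefit = demand − MEC = 56.1 - 1.3Q.
Set SMB = MC: 56.1 - 1.3Q = 5.0 + 0.5Q → Q* = 28.3889.
The welfare-loss triangle has base |Q_m − Q*| and height MEC(Q_m) (the vertical gap between SMB and MC is zero at Q* and MEC at Q_m).
DWL = ½ × 6.0555 × 10.9000 = 33.0025.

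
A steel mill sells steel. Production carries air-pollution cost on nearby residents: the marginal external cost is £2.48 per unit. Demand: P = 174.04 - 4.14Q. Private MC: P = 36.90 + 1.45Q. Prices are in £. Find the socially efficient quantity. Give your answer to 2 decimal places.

Q* = 24.09

Social marginal cost = private MC + MEC = 39.38 + 1.45Q.
Set SMC = demand: 39.38 + 1.45Q = 174.04 - 4.14Q → Q* = 24.0894.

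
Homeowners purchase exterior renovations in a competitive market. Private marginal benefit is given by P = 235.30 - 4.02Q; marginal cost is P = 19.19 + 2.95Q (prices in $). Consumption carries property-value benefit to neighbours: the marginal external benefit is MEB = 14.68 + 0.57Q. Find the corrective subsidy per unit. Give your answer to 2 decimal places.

subsidy = $35.23 per unit

Social marginal benefit = demand + MEB = 249.98 - 3.45Q.
Set SMB = MC: 249.98 - 3.45Q = 19.19 + 2.95Q → Q* = 36.0609.
The Pigouvian subsidy equals MEB at Q*: 14.68 + 0.57×36.0609 = 35.2347.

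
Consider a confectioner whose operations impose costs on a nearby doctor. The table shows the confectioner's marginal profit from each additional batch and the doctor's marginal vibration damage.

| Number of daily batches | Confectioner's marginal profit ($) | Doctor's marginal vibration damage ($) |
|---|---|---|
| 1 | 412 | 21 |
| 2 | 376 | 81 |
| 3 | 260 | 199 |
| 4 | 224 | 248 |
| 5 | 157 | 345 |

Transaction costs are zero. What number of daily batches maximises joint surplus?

3

Bargaining reaches the level where marginal profit last exceeds marginal vibration damage.
That holds through level 3 (260 ≥ 199) but not at 4 (224 < 248).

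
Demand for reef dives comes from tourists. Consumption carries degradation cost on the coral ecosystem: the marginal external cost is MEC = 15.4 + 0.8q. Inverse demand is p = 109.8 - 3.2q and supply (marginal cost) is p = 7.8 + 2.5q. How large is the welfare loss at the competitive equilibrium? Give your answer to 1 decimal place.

Market equilibrium (private): 7.8 + 2.5q = 109.8 - 3.2q → q_m = 17.8947.
Social marginal benefit = demand − MEC = 94.4 - 4.0q.
Set SMB = MC: 94.4 - 4.0q = 7.8 + 2.5q → q* = 13.3231.
The loss is the area between SMB and MC from q* to q_m; with linear curves that's a triangle of height MEC(q_m).
DWL = ½ × 4.5716 × 29.7158 = 67.9244.

DWL = 67.9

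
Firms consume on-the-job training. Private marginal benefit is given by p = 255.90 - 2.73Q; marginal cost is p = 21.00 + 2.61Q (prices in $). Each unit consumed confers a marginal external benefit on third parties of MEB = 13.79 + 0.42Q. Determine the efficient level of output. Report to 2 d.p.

Q* = 50.55

Social marginal benefit = demand + MEB = 269.69 - 2.31Q.
Set SMB = MC: 269.69 - 2.31Q = 21.00 + 2.61Q → Q* = 50.5467.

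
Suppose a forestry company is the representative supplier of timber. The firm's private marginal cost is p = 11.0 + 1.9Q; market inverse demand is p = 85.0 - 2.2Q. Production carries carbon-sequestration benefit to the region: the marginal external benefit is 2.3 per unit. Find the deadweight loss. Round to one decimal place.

Market equilibrium (private): 11.0 + 1.9Q = 85.0 - 2.2Q → Q_m = 18.0488.
Social marginal cost = private MC − MEB = 8.7 + 1.9Q.
Set SMC = demand: 8.7 + 1.9Q = 85.0 - 2.2Q → Q* = 18.6098.
Between Q* and Q_m the wedge demand − SMC runs linearly from 0 to MEB(Q_m), so the loss is a triangle.
DWL = ½ × 0.5610 × 2.3000 = 0.6452.

DWL = 0.6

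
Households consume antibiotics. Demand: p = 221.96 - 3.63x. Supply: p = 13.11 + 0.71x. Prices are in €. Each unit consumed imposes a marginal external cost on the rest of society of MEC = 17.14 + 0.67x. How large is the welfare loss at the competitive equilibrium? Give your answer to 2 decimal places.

DWL = €243.37

Market equilibrium (private): 13.11 + 0.71x = 221.96 - 3.63x → x_m = 48.1221.
Social marginal benefit = demand − MEC = 204.82 - 4.30x.
Set SMB = MC: 204.82 - 4.30x = 13.11 + 0.71x → x* = 38.2655.
The welfare-loss triangle has base |x_m − x*| and height MEC(x_m) (the vertical gap between SMB and MC is zero at x* and MEC at x_m).
DWL = ½ × 9.8566 × 49.3818 = 243.3683.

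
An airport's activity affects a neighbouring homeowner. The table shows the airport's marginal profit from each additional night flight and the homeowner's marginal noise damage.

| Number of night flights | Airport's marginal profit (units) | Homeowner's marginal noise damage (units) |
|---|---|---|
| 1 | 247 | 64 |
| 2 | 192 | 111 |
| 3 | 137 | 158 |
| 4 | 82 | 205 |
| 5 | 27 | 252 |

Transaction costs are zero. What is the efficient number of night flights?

2

Bargaining reaches the level where marginal profit last exceeds marginal noise damage.
That holds through level 2 (192 ≥ 111) but not at 3 (137 < 158).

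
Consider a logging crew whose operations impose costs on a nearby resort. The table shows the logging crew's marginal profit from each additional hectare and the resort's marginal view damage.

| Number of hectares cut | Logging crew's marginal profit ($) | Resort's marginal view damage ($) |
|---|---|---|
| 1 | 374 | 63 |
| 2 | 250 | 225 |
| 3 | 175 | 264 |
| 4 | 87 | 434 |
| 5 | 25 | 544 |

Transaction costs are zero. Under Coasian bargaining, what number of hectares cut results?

Bargaining reaches the level where marginal profit last exceeds marginal view damage.
That holds through level 2 (250 ≥ 225) but not at 3 (175 < 264).

2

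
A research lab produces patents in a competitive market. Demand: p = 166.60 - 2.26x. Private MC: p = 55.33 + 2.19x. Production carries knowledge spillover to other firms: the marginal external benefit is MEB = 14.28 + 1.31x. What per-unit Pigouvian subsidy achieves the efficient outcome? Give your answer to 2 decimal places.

Social marginal cost = private MC − MEB = 41.05 + 0.88x.
Set SMC = demand: 41.05 + 0.88x = 166.60 - 2.26x → x* = 39.9841.
The Pigouvian subsidy equals MEB at x*: 14.28 + 1.31×39.9841 = 66.6592.

subsidy = 66.66 per unit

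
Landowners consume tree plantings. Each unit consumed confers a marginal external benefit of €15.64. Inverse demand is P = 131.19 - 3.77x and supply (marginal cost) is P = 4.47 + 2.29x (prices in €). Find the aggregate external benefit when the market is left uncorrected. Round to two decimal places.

Market equilibrium (private): 4.47 + 2.29x = 131.19 - 3.77x → x_m = 20.9109.
Total external benefit = MEB × x_m = 15.64 × 20.9109 = 327.0465.

€327.05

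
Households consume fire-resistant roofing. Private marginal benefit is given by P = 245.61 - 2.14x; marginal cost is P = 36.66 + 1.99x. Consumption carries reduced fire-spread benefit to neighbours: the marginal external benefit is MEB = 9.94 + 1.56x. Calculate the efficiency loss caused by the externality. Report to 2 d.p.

Market equilibrium (private): 36.66 + 1.99x = 245.61 - 2.14x → x_m = 50.5932.
Social marginal benefit = demand + MEB = 255.55 - 0.58x.
Set SMB = MC: 255.55 - 0.58x = 36.66 + 1.99x → x* = 85.1712.
The welfare-loss triangle has base |x_m − x*| and height MEB(x_m) (the vertical gap between SMB and MC is zero at x* and MEB at x_m).
DWL = ½ × 34.5780 × 88.8654 = 1536.3939.

DWL = 1536.39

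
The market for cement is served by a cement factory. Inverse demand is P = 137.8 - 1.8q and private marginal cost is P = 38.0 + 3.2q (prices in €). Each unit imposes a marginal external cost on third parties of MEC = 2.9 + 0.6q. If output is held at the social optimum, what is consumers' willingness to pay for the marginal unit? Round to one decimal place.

Social marginal cost = private MC + MEC = 40.9 + 3.8q.
Set SMC = demand: 40.9 + 3.8q = 137.8 - 1.8q → q* = 17.3036.
Consumer price on the demand curve at q*: 137.8 − 1.8×17.3036 = 106.6535.

P = €106.7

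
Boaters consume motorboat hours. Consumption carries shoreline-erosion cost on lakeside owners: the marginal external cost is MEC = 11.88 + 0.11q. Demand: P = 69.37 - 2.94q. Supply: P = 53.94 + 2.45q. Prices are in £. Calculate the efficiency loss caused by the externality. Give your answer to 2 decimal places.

DWL = £13.52

Market equilibrium (private): 53.94 + 2.45q = 69.37 - 2.94q → q_m = 2.8627.
Social marginal benefit = demand − MEC = 57.49 - 3.05q.
Set SMB = MC: 57.49 - 3.05q = 53.94 + 2.45q → q* = 0.6455.
Between q* and q_m the wedge MC − SMB runs linearly from 0 to MEC(q_m), so the loss is a triangle.
DWL = ½ × 2.2172 × 12.1949 = 13.5193.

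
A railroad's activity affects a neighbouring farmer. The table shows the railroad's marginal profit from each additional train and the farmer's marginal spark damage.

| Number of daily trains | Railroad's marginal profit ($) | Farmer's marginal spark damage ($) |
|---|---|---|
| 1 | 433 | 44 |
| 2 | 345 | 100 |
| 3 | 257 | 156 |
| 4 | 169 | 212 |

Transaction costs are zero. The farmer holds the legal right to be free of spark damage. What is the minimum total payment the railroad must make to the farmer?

$300

Efficient level: marginal profit ≥ marginal spark damage through level 3, so k* = 3.
With the farmer holding the right, the railroad must at least compensate total damage at k*: 44 + 100 + 156 = 300.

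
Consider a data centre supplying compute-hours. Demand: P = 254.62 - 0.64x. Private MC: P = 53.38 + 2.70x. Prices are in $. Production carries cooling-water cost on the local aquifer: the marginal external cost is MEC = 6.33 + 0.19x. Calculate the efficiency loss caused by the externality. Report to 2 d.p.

DWL = $44.77

Market equilibrium (private): 53.38 + 2.70x = 254.62 - 0.64x → x_m = 60.2515.
Social marginal cost = private MC + MEC = 59.71 + 2.89x.
Set SMC = demand: 59.71 + 2.89x = 254.62 - 0.64x → x* = 55.2153.
The loss is the area between SMC and demand from x* to x_m; with linear curves that's a triangle of height MEC(x_m).
DWL = ½ × 5.0362 × 17.7778 = 44.7663.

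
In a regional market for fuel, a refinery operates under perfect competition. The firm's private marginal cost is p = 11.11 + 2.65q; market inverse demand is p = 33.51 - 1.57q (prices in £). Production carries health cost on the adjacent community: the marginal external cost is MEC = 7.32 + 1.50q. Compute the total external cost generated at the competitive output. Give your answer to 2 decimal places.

£59.99

Market equilibrium (private): 11.11 + 2.65q = 33.51 - 1.57q → q_m = 5.3081.
Total external cost = ∫₀^{q_m} (7.32 + 1.50q) dq = 7.32×5.3081 + ½×1.50×5.3081² = 59.9872.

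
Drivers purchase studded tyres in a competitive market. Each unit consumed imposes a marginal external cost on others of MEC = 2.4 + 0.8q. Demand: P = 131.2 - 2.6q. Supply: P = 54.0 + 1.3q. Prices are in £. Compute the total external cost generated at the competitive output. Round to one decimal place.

Market equilibrium (private): 54.0 + 1.3q = 131.2 - 2.6q → q_m = 19.7949.
Total external cost = ∫₀^{q_m} (2.4 + 0.8q) dq = 2.4×19.7949 + ½×0.8×19.7949² = 204.2430.

£204.2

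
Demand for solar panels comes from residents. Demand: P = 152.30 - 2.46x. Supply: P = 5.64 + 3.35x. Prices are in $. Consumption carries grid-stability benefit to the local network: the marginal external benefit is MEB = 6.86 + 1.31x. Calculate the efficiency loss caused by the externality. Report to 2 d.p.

DWL = $177.14

Market equilibrium (private): 5.64 + 3.35x = 152.30 - 2.46x → x_m = 25.2427.
Social marginal benefit = demand + MEB = 159.16 - 1.15x.
Set SMB = MC: 159.16 - 1.15x = 5.64 + 3.35x → x* = 34.1156.
Height of the DWL triangle at x_m is SMB(x_m) − MC(x_m) = MEB(x_m) = 39.9279.
DWL = ½ × 8.8729 × 39.9279 = 177.1381.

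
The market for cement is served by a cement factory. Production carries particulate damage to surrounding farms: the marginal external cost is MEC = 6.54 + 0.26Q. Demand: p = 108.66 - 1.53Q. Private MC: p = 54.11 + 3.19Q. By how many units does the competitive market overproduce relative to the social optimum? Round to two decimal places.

Market equilibrium (private): 54.11 + 3.19Q = 108.66 - 1.53Q → Q_m = 11.5572.
Social marginal cost = private MC + MEC = 60.65 + 3.45Q.
Set SMC = demand: 60.65 + 3.45Q = 108.66 - 1.53Q → Q* = 9.6406.
Gap = |11.5572 − 9.6406| = 1.9166.

1.92 units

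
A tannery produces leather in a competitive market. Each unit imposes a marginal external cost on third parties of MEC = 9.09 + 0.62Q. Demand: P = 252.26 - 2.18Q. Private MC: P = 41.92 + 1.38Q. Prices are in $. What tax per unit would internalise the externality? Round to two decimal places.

Social marginal cost = private MC + MEC = 51.01 + 2.00Q.
Set SMC = demand: 51.01 + 2.00Q = 252.26 - 2.18Q → Q* = 48.1459.
The Pigouvian tax equals MEC at Q*: 9.09 + 0.62×48.1459 = 38.9405.

tax = $38.94 per unit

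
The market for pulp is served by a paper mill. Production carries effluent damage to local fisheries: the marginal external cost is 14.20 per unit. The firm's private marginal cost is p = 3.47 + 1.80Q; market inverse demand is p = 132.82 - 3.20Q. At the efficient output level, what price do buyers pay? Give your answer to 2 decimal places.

Social marginal cost = private MC + MEC = 17.67 + 1.80Q.
Set SMC = demand: 17.67 + 1.80Q = 132.82 - 3.20Q → Q* = 23.0300.
Consumer price on the demand curve at Q*: 132.82 − 3.20×23.0300 = 59.1240.

P = 59.12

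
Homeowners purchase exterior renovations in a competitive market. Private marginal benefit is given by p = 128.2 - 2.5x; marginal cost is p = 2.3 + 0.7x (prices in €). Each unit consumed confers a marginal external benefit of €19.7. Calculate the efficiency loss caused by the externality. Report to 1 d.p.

Market equilibrium (private): 2.3 + 0.7x = 128.2 - 2.5x → x_m = 39.3438.
Social marginal benefit = demand + MEB = 147.9 - 2.5x.
Set SMB = MC: 147.9 - 2.5x = 2.3 + 0.7x → x* = 45.5000.
Between x* and x_m the wedge SMB − MC runs linearly from 0 to MEB(x_m), so the loss is a triangle.
DWL = ½ × 6.1562 × 19.7000 = 60.6386.

DWL = €60.6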